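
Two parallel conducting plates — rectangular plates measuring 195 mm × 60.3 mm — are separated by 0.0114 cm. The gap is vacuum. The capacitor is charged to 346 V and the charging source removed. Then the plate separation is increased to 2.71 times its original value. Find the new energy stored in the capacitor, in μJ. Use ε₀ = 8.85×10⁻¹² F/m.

U ≈ 148 μJ

A = 195 × 60.3 mm² = 1.18×10⁻² m².
Initially C₁ = ε₀A/d = 8.85×10⁻¹² × 1.18×10⁻² / 1.14×10⁻⁴ = 9.13×10⁻¹⁰ F.
U₁ = 5.46×10⁻⁵ J.
Isolated ⇒ Q is held fixed. C₂ = 0.369 C₁ and U = Q²/(2C), so U₂/U₁ = C₁/C₂ = 2.71.
U₂ = 2.71 × 5.46×10⁻⁵ = 1.48×10⁻⁴ J.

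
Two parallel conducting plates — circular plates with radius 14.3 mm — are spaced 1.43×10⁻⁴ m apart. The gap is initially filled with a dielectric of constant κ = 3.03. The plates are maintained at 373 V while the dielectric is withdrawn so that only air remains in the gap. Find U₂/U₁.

0.330

Battery connected ⇒ V is held fixed.
C₂ = 0.330 C₁ and U = ½CV², so U₂/U₁ = C₂/C₁ = 0.330.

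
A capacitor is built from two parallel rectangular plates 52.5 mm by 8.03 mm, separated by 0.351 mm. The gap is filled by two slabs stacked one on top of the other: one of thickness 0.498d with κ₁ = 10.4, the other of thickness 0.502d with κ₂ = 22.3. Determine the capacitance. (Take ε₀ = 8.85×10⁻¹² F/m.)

C ≈ 151 pF

A = 52.5 × 8.03 mm² = 4.22×10⁻⁴ m².
Stacked slabs ⇒ two capacitors in series, each with the full plate area.
C₁ = κ₁ε₀A/d₁ = 10.4 × 8.85×10⁻¹² × 4.22×10⁻⁴ / 1.75×10⁻⁴ = 2.22×10⁻¹⁰ F.
C₂ = κ₂ε₀A/d₂ = 22.3 × 8.85×10⁻¹² × 4.22×10⁻⁴ / 1.76×10⁻⁴ = 4.72×10⁻¹⁰ F.
C = (1/C₁ + 1/C₂)⁻¹ = 1.51×10⁻¹⁰ F.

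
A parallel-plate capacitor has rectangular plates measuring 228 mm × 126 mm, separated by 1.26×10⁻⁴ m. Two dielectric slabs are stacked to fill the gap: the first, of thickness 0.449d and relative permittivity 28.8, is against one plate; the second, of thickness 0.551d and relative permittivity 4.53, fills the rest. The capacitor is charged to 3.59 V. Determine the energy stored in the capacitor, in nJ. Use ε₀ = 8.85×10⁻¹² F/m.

A = 228 × 126 mm² = 2.87×10⁻² m².
Stacked slabs ⇒ two capacitors in series, each with the full plate area.
C₁ = κ₁ε₀A/d₁ = 28.8 × 8.85×10⁻¹² × 2.87×10⁻² / 5.66×10⁻⁵ = 1.29×10⁻⁷ F.
C₂ = κ₂ε₀A/d₂ = 4.53 × 8.85×10⁻¹² × 2.87×10⁻² / 6.94×10⁻⁵ = 1.66×10⁻⁸ F.
C = (1/C₁ + 1/C₂)⁻¹ = 1.47×10⁻⁸ F.
U = ½CV² = ½ × 1.47×10⁻⁸ × (3.59)² = 9.48×10⁻⁸ J.

94.8 nJ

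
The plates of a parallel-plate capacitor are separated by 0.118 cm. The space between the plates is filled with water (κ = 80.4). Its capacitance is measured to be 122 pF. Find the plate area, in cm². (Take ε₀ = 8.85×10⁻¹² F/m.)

A ≈ 2.02 cm²

A = Cd/(κε₀) = 1.22×10⁻¹⁰ × 1.18×10⁻³ / (80.4 × 8.85×10⁻¹²) = 2.02×10⁻⁴ m².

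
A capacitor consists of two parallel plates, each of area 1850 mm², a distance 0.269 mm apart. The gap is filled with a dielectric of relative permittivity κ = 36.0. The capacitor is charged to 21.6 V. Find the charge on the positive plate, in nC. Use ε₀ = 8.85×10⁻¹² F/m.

A = 1850 mm² = 1.85×10⁻³ m².
C = κε₀A/d = 36.0 × 8.85×10⁻¹² × 1.85×10⁻³ / 2.69×10⁻⁴ = 2.19×10⁻⁹ F.
Q = CV = 2.19×10⁻⁹ × 21.6 = 4.73×10⁻⁸ C.

Q ≈ 47.3 nC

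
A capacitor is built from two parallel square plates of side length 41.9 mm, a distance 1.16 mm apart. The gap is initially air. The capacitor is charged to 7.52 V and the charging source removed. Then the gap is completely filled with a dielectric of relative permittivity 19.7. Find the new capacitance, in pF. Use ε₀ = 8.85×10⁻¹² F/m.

A = (41.9 mm)² = 1.76×10⁻³ m².
Initially C₁ = ε₀A/d = 8.85×10⁻¹² × 1.76×10⁻³ / 1.16×10⁻³ = 1.34×10⁻¹¹ F.
C = κε₀A/d scales with κ, so C₂/C₁ = κ = 19.7.
C₂ = 19.7 × 1.34×10⁻¹¹ = 2.64×10⁻¹⁰ F.

264 pF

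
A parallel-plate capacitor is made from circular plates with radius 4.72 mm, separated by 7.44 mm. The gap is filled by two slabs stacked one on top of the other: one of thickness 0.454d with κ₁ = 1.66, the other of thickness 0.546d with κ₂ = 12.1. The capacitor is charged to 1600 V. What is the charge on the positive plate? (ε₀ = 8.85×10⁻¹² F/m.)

Q ≈ 418 pC

A = π(4.72 mm)² = 7.00×10⁻⁵ m².
Stacked slabs ⇒ two capacitors in series, each with the full plate area.
C₁ = κ₁ε₀A/d₁ = 1.66 × 8.85×10⁻¹² × 7.00×10⁻⁵ / 3.38×10⁻³ = 3.04×10⁻¹³ F.
C₂ = κ₂ε₀A/d₂ = 12.1 × 8.85×10⁻¹² × 7.00×10⁻⁵ / 4.06×10⁻³ = 1.85×10⁻¹² F.
C = (1/C₁ + 1/C₂)⁻¹ = 2.61×10⁻¹³ F.
Q = CV = 2.61×10⁻¹³ × 1600 = 4.18×10⁻¹⁰ C.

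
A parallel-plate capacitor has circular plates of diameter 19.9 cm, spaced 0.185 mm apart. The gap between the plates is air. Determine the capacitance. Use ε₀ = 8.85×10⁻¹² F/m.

A = π(19.9/2 cm)² = 3.11×10⁻² m².
C = ε₀A/d = 8.85×10⁻¹² × 3.11×10⁻² / 1.85×10⁻⁴ = 1.49×10⁻⁹ F.

1.49 nF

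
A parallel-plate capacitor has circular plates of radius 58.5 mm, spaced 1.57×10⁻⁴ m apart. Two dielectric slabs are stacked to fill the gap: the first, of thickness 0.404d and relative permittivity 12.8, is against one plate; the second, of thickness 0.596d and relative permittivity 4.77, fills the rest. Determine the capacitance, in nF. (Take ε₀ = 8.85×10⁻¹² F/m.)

3.87 nF

A = π(58.5 mm)² = 1.08×10⁻² m².
Stacked slabs ⇒ two capacitors in series, each with the full plate area.
C₁ = κ₁ε₀A/d₁ = 12.8 × 8.85×10⁻¹² × 1.08×10⁻² / 6.34×10⁻⁵ = 1.92×10⁻⁸ F.
C₂ = κ₂ε₀A/d₂ = 4.77 × 8.85×10⁻¹² × 1.08×10⁻² / 9.36×10⁻⁵ = 4.85×10⁻⁹ F.
C = (1/C₁ + 1/C₂)⁻¹ = 3.87×10⁻⁹ F.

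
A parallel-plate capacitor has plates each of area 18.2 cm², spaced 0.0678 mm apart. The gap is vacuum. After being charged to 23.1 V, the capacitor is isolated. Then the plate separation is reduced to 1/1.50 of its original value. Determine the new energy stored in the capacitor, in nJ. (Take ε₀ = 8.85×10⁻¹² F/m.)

42.3 nJ

A = 18.2 cm² = 1.82×10⁻³ m².
Initially C₁ = ε₀A/d = 8.85×10⁻¹² × 1.82×10⁻³ / 6.78×10⁻⁵ = 2.38×10⁻¹⁰ F.
U₁ = 6.34×10⁻⁸ J.
Isolated ⇒ Q is held fixed. C₂ = 1.50 C₁ and U = Q²/(2C), so U₂/U₁ = C₁/C₂ = 0.667.
U₂ = 0.667 × 6.34×10⁻⁸ = 4.23×10⁻⁸ J.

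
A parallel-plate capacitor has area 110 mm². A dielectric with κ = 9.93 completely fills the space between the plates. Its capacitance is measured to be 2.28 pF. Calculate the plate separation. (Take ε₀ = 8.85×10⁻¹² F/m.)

A = 110 mm² = 1.10×10⁻⁴ m².
d = κε₀A/C = 9.93 × 8.85×10⁻¹² × 1.10×10⁻⁴ / 2.28×10⁻¹² = 4.24×10⁻³ m.

4.24 mm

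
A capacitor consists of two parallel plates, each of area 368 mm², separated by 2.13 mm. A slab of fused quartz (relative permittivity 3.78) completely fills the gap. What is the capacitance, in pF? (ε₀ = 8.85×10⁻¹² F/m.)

C ≈ 5.78 pF

A = 368 mm² = 3.68×10⁻⁴ m².
C = κε₀A/d = 3.78 × 8.85×10⁻¹² × 3.68×10⁻⁴ / 2.13×10⁻³ = 5.78×10⁻¹² F.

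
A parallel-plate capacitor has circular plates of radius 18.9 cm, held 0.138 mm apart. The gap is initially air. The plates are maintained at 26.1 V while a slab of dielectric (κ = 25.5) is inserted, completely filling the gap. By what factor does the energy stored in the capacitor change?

Battery connected ⇒ V is held fixed.
C₂ = 25.5 C₁ and U = ½CV², so U₂/U₁ = C₂/C₁ = 25.5.

U₂/U₁ ≈ 25.5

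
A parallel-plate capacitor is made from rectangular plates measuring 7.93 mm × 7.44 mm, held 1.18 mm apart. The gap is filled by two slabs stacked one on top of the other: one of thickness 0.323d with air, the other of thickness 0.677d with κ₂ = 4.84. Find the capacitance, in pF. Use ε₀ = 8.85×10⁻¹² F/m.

A = 7.93 × 7.44 mm² = 5.90×10⁻⁵ m².
Stacked slabs ⇒ two capacitors in series, each with the full plate area.
C₁ = κ₁ε₀A/d₁ = 1.00 × 8.85×10⁻¹² × 5.90×10⁻⁵ / 3.81×10⁻⁴ = 1.37×10⁻¹² F.
C₂ = κ₂ε₀A/d₂ = 4.84 × 8.85×10⁻¹² × 5.90×10⁻⁵ / 7.99×10⁻⁴ = 3.16×10⁻¹² F.
C = (1/C₁ + 1/C₂)⁻¹ = 9.56×10⁻¹³ F.

0.956 pF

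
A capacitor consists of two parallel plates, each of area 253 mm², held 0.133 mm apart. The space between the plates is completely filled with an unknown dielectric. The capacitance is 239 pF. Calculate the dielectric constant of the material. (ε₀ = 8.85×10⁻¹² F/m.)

A = 253 mm² = 2.53×10⁻⁴ m².
κ = Cd/(ε₀A) = 2.39×10⁻¹⁰ × 1.33×10⁻⁴ / (8.85×10⁻¹² × 2.53×10⁻⁴) = 14.2.

κ ≈ 14.2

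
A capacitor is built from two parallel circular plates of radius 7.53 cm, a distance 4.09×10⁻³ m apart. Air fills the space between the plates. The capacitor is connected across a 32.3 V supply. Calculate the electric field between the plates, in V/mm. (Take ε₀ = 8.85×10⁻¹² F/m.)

7.90 V/mm

E = V/d = 32.3 / 4.09×10⁻³ = 7.90×10³ V/m.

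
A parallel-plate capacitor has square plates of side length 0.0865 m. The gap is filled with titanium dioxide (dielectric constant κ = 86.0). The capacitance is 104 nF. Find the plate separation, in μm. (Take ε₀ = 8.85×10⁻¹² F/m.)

A = (0.0865 m)² = 7.48×10⁻³ m².
d = κε₀A/C = 86.0 × 8.85×10⁻¹² × 7.48×10⁻³ / 1.04×10⁻⁷ = 5.48×10⁻⁵ m.

54.8 μm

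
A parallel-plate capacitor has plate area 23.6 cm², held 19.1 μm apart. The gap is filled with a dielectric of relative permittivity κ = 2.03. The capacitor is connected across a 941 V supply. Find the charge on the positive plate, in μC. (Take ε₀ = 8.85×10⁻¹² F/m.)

Q ≈ 2.09 μC

A = 23.6 cm² = 2.36×10⁻³ m².
C = κε₀A/d = 2.03 × 8.85×10⁻¹² × 2.36×10⁻³ / 1.91×10⁻⁵ = 2.22×10⁻⁹ F.
Q = CV = 2.22×10⁻⁹ × 941 = 2.09×10⁻⁶ C.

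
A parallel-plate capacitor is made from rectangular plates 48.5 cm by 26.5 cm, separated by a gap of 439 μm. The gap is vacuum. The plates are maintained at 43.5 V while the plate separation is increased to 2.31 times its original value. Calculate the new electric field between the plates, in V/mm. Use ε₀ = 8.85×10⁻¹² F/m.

E ≈ 42.9 V/mm

A = 48.5 × 26.5 cm² = 0.129 m².
Initially C₁ = ε₀A/d = 8.85×10⁻¹² × 0.129 / 4.39×10⁻⁴ = 2.59×10⁻⁹ F.
E₁ = 9.91×10⁴ V/m.
Battery connected ⇒ V is held fixed. E = V/d, so E₂/E₁ = d₁/d₂ = 0.433.
E₂ = 0.433 × 9.91×10⁴ = 4.29×10⁴ V/m.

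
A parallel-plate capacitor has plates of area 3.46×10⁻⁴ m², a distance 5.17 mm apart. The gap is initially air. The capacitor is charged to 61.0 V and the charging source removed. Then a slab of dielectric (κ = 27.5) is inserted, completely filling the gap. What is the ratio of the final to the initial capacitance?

27.5

C = κε₀A/d scales with κ, so C₂/C₁ = κ = 27.5.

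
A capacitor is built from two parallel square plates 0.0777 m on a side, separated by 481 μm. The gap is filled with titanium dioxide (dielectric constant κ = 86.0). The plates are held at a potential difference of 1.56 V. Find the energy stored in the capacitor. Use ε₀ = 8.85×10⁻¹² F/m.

U ≈ 11.6 nJ

A = (0.0777 m)² = 6.04×10⁻³ m².
C = κε₀A/d = 86.0 × 8.85×10⁻¹² × 6.04×10⁻³ / 4.81×10⁻⁴ = 9.55×10⁻⁹ F.
U = ½CV² = ½ × 9.55×10⁻⁹ × (1.56)² = 1.16×10⁻⁸ J.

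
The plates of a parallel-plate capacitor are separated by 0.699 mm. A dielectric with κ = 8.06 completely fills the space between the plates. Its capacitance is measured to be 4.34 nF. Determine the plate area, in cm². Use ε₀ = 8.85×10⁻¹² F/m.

A = Cd/(κε₀) = 4.34×10⁻⁹ × 6.99×10⁻⁴ / (8.06 × 8.85×10⁻¹²) = 4.25×10⁻² m².

A ≈ 425 cm²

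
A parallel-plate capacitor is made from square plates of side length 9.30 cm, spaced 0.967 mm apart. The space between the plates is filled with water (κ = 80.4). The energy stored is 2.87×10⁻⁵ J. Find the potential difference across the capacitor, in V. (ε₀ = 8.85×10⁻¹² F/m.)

V ≈ 95.0 V

A = (9.30 cm)² = 8.65×10⁻³ m².
C = κε₀A/d = 80.4 × 8.85×10⁻¹² × 8.65×10⁻³ / 9.67×10⁻⁴ = 6.36×10⁻⁹ F.
V = √(2U/C) = √(2 × 2.87×10⁻⁵ / 6.36×10⁻⁹) = 95.0 V.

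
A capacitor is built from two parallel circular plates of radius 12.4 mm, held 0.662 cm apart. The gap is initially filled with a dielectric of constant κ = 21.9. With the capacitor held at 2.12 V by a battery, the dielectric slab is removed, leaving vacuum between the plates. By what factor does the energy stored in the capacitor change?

U₂/U₁ ≈ 0.0457

Battery connected ⇒ V is held fixed.
C₂ = 0.0457 C₁ and U = ½CV², so U₂/U₁ = C₂/C₁ = 0.0457.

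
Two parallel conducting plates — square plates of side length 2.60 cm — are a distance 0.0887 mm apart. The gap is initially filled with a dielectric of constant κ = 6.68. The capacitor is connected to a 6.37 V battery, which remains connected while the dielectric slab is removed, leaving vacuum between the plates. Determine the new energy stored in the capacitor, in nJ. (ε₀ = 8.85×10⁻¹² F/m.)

U ≈ 1.37 nJ

A = (2.60 cm)² = 6.76×10⁻⁴ m².
Initially C₁ = κε₀A/d = 6.68 × 8.85×10⁻¹² × 6.76×10⁻⁴ / 8.87×10⁻⁵ = 4.51×10⁻¹⁰ F.
U₁ = 9.14×10⁻⁹ J.
Battery connected ⇒ V is held fixed. C₂ = 0.150 C₁ and U = ½CV², so U₂/U₁ = C₂/C₁ = 0.150.
U₂ = 0.150 × 9.14×10⁻⁹ = 1.37×10⁻⁹ J.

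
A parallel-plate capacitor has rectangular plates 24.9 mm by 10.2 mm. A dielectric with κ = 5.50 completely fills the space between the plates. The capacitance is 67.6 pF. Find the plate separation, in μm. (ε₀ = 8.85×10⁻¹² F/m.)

A = 24.9 × 10.2 mm² = 2.54×10⁻⁴ m².
d = κε₀A/C = 5.50 × 8.85×10⁻¹² × 2.54×10⁻⁴ / 6.76×10⁻¹¹ = 1.83×10⁻⁴ m.

183 μm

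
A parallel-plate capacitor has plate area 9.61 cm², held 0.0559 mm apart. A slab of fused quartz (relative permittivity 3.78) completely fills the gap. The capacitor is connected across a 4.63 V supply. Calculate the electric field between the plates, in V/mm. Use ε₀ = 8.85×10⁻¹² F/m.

82.8 V/mm

E = V/d = 4.63 / 5.59×10⁻⁵ = 8.28×10⁴ V/m.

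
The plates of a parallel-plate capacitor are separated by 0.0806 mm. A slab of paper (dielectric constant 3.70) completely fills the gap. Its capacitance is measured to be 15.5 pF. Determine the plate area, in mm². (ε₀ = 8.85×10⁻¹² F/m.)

A = Cd/(κε₀) = 1.55×10⁻¹¹ × 8.06×10⁻⁵ / (3.70 × 8.85×10⁻¹²) = 3.82×10⁻⁵ m².

A ≈ 38.2 mm²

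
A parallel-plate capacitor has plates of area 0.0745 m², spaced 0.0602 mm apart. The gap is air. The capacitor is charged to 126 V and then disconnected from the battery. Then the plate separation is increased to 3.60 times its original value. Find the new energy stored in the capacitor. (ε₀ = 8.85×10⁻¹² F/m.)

Initially C₁ = ε₀A/d = 8.85×10⁻¹² × 7.45×10⁻² / 6.02×10⁻⁵ = 1.10×10⁻⁸ F.
U₁ = 8.69×10⁻⁵ J.
Isolated ⇒ Q is held fixed. C₂ = 0.278 C₁ and U = Q²/(2C), so U₂/U₁ = C₁/C₂ = 3.60.
U₂ = 3.60 × 8.69×10⁻⁵ = 3.13×10⁻⁴ J.

U ≈ 313 μJ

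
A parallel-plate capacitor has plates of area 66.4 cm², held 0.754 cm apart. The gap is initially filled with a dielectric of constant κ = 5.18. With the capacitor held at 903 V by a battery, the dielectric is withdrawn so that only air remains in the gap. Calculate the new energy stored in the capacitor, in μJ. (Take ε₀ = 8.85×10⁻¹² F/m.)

A = 66.4 cm² = 6.64×10⁻³ m².
Initially C₁ = κε₀A/d = 5.18 × 8.85×10⁻¹² × 6.64×10⁻³ / 7.54×10⁻³ = 4.04×10⁻¹¹ F.
U₁ = 1.65×10⁻⁵ J.
Battery connected ⇒ V is held fixed. C₂ = 0.193 C₁ and U = ½CV², so U₂/U₁ = C₂/C₁ = 0.193.
U₂ = 0.193 × 1.65×10⁻⁵ = 3.18×10⁻⁶ J.

U ≈ 3.18 μJ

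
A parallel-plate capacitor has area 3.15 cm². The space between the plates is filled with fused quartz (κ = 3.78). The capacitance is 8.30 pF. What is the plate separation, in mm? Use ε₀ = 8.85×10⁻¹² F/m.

d ≈ 1.27 mm

A = 3.15 cm² = 3.15×10⁻⁴ m².
d = κε₀A/C = 3.78 × 8.85×10⁻¹² × 3.15×10⁻⁴ / 8.30×10⁻¹² = 1.27×10⁻³ m.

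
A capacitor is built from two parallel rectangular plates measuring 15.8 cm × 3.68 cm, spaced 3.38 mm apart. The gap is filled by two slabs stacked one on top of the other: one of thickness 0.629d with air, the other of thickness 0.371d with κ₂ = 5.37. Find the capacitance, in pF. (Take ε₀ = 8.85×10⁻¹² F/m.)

A = 15.8 × 3.68 cm² = 5.81×10⁻³ m².
Stacked slabs ⇒ two capacitors in series, each with the full plate area.
C₁ = κ₁ε₀A/d₁ = 1.00 × 8.85×10⁻¹² × 5.81×10⁻³ / 2.13×10⁻³ = 2.42×10⁻¹¹ F.
C₂ = κ₂ε₀A/d₂ = 5.37 × 8.85×10⁻¹² × 5.81×10⁻³ / 1.25×10⁻³ = 2.20×10⁻¹⁰ F.
C = (1/C₁ + 1/C₂)⁻¹ = 2.18×10⁻¹¹ F.

C ≈ 21.8 pF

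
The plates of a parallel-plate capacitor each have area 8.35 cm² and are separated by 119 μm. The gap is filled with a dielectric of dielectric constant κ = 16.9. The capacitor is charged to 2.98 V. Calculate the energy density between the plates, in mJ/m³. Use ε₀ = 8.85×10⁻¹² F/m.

46.9 mJ/m³

E = V/d = 2.98 / 1.19×10⁻⁴ = 2.50×10⁴ V/m.
u = ½κε₀E² = ½ × 16.9 × 8.85×10⁻¹² × (2.50×10⁴)² = 4.69×10⁻² J/m³.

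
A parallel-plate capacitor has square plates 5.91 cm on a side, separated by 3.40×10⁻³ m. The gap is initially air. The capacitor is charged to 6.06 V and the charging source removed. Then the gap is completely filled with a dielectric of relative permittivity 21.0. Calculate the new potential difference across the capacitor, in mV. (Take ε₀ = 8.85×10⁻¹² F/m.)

289 mV

A = (5.91 cm)² = 3.49×10⁻³ m².
Initially C₁ = ε₀A/d = 8.85×10⁻¹² × 3.49×10⁻³ / 3.40×10⁻³ = 9.09×10⁻¹² F.
V₁ = 6.06 V.
Isolated ⇒ Q is held fixed. C₂ = 21.0 C₁ and V = Q/C, so V₂/V₁ = C₁/C₂ = 0.0476.
V₂ = 0.0476 × 6.06 = 0.289 V.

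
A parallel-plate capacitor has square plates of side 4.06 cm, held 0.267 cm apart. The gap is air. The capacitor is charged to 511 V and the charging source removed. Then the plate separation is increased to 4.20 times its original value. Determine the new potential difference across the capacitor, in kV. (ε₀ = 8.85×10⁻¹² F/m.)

A = (4.06 cm)² = 1.65×10⁻³ m².
Initially C₁ = ε₀A/d = 8.85×10⁻¹² × 1.65×10⁻³ / 2.67×10⁻³ = 5.46×10⁻¹² F.
V₁ = 5.11×10² V.
Isolated ⇒ Q is held fixed. C₂ = 0.238 C₁ and V = Q/C, so V₂/V₁ = C₁/C₂ = 4.20.
V₂ = 4.20 × 5.11×10² = 2.15×10³ V.

2.15 kV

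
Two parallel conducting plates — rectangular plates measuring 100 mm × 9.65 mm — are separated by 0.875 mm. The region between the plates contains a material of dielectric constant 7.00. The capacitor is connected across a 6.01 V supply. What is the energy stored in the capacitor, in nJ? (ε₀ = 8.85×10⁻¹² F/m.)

1.23 nJ

A = 100 × 9.65 mm² = 9.65×10⁻⁴ m².
C = κε₀A/d = 7.00 × 8.85×10⁻¹² × 9.65×10⁻⁴ / 8.75×10⁻⁴ = 6.83×10⁻¹¹ F.
U = ½CV² = ½ × 6.83×10⁻¹¹ × (6.01)² = 1.23×10⁻⁹ J.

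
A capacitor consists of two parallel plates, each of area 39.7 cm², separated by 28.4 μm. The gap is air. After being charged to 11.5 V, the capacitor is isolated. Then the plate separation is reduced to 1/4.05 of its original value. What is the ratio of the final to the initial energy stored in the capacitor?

Isolated ⇒ Q is held fixed.
C₂ = 4.05 C₁ and U = Q²/(2C), so U₂/U₁ = C₁/C₂ = 0.247.

U₂/U₁ ≈ 0.247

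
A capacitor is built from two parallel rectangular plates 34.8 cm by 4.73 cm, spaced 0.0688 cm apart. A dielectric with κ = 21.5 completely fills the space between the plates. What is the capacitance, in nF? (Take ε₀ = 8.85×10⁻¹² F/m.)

C ≈ 4.55 nF

A = 34.8 × 4.73 cm² = 1.65×10⁻² m².
C = κε₀A/d = 21.5 × 8.85×10⁻¹² × 1.65×10⁻² / 6.88×10⁻⁴ = 4.55×10⁻⁹ F.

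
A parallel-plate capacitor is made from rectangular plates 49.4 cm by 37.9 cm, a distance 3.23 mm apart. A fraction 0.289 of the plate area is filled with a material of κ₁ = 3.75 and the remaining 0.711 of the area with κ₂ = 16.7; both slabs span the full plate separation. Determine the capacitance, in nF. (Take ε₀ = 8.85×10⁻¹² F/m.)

6.65 nF

A = 49.4 × 37.9 cm² = 0.187 m².
Side-by-side slabs ⇒ two capacitors in parallel, each spanning the full gap.
C₁ = κ₁ε₀A₁/d = 3.75 × 8.85×10⁻¹² × 5.41×10⁻² / 3.23×10⁻³ = 5.56×10⁻¹⁰ F.
C₂ = κ₂ε₀A₂/d = 16.7 × 8.85×10⁻¹² × 0.133 / 3.23×10⁻³ = 6.09×10⁻⁹ F.
C = C₁ + C₂ = 6.65×10⁻⁹ F.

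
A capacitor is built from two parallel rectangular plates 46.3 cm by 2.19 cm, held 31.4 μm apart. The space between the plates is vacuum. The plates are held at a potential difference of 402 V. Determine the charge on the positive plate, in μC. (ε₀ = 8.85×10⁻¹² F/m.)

A = 46.3 × 2.19 cm² = 1.01×10⁻² m².
C = ε₀A/d = 8.85×10⁻¹² × 1.01×10⁻² / 3.14×10⁻⁵ = 2.86×10⁻⁹ F.
Q = CV = 2.86×10⁻⁹ × 402 = 1.15×10⁻⁶ C.

1.15 μC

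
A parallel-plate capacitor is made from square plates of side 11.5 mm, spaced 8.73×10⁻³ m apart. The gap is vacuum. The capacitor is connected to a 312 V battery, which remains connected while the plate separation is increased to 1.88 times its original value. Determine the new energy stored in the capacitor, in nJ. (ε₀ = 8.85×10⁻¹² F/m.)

A = (11.5 mm)² = 1.32×10⁻⁴ m².
Initially C₁ = ε₀A/d = 8.85×10⁻¹² × 1.32×10⁻⁴ / 8.73×10⁻³ = 1.34×10⁻¹³ F.
U₁ = 6.53×10⁻⁹ J.
Battery connected ⇒ V is held fixed. C₂ = 0.532 C₁ and U = ½CV², so U₂/U₁ = C₂/C₁ = 0.532.
U₂ = 0.532 × 6.53×10⁻⁹ = 3.47×10⁻⁹ J.

3.47 nJ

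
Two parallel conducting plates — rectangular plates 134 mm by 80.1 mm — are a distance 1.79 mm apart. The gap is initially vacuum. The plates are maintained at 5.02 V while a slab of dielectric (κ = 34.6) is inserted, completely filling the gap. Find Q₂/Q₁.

Battery connected ⇒ V is held fixed.
C₂ = 34.6 C₁ and Q = CV, so Q₂/Q₁ = C₂/C₁ = 34.6.

34.6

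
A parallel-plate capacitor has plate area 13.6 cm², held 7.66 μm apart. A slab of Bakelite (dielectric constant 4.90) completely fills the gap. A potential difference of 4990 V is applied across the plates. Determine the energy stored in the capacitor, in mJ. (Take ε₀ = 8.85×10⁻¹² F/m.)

95.9 mJ

A = 13.6 cm² = 1.36×10⁻³ m².
C = κε₀A/d = 4.90 × 8.85×10⁻¹² × 1.36×10⁻³ / 7.66×10⁻⁶ = 7.70×10⁻⁹ F.
U = ½CV² = ½ × 7.70×10⁻⁹ × (4990)² = 9.59×10⁻² J.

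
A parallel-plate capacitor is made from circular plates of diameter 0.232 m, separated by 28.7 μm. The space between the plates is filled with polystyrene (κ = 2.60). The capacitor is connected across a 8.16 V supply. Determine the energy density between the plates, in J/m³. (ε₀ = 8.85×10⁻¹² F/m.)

u ≈ 0.930 J/m³

E = V/d = 8.16 / 2.87×10⁻⁵ = 2.84×10⁵ V/m.
u = ½κε₀E² = ½ × 2.60 × 8.85×10⁻¹² × (2.84×10⁵)² = 0.930 J/m³.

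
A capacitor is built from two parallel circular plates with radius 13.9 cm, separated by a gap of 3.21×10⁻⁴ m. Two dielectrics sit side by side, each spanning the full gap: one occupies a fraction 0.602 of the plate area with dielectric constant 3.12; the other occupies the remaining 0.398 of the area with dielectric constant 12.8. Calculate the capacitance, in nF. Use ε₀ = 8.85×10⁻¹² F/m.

11.7 nF

A = π(13.9 cm)² = 6.07×10⁻² m².
Side-by-side slabs ⇒ two capacitors in parallel, each spanning the full gap.
C₁ = κ₁ε₀A₁/d = 3.12 × 8.85×10⁻¹² × 3.65×10⁻² / 3.21×10⁻⁴ = 3.14×10⁻⁹ F.
C₂ = κ₂ε₀A₂/d = 12.8 × 8.85×10⁻¹² × 2.42×10⁻² / 3.21×10⁻⁴ = 8.53×10⁻⁹ F.
C = C₁ + C₂ = 1.17×10⁻⁸ F.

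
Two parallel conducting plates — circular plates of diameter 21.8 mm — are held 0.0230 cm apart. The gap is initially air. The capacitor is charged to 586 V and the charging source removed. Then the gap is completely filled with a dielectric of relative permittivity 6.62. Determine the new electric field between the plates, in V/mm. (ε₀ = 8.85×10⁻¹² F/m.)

A = π(21.8/2 mm)² = 3.73×10⁻⁴ m².
Initially C₁ = ε₀A/d = 8.85×10⁻¹² × 3.73×10⁻⁴ / 2.30×10⁻⁴ = 1.44×10⁻¹¹ F.
E₁ = 2.55×10⁶ V/m.
Isolated ⇒ Q is held fixed. V₂ = Q/C₂ = V₁/6.62; E = V/d, so E₂/E₁ = (V₂/V₁)(d₁/d₂) = 0.151.
E₂ = 0.151 × 2.55×10⁶ = 3.85×10⁵ V/m.

385 V/mm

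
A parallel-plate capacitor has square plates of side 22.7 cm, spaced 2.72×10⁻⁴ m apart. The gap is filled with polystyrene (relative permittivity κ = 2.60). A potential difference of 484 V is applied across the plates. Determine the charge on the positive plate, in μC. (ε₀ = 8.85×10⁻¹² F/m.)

Q ≈ 2.11 μC

A = (22.7 cm)² = 5.15×10⁻² m².
C = κε₀A/d = 2.60 × 8.85×10⁻¹² × 5.15×10⁻² / 2.72×10⁻⁴ = 4.36×10⁻⁹ F.
Q = CV = 4.36×10⁻⁹ × 484 = 2.11×10⁻⁶ C.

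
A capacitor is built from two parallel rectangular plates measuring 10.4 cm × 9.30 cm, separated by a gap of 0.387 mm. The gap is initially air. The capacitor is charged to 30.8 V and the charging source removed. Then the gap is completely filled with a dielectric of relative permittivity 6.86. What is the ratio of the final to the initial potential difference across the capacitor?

V₂/V₁ ≈ 0.146

Isolated ⇒ Q is held fixed.
C₂ = 6.86 C₁ and V = Q/C, so V₂/V₁ = C₁/C₂ = 0.146.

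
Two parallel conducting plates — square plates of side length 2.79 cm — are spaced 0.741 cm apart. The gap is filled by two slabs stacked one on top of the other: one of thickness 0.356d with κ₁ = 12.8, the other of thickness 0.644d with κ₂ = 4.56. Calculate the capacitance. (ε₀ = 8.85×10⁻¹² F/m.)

A = (2.79 cm)² = 7.78×10⁻⁴ m².
Stacked slabs ⇒ two capacitors in series, each with the full plate area.
C₁ = κ₁ε₀A/d₁ = 12.8 × 8.85×10⁻¹² × 7.78×10⁻⁴ / 2.64×10⁻³ = 3.34×10⁻¹¹ F.
C₂ = κ₂ε₀A/d₂ = 4.56 × 8.85×10⁻¹² × 7.78×10⁻⁴ / 4.77×10⁻³ = 6.58×10⁻¹² F.
C = (1/C₁ + 1/C₂)⁻¹ = 5.50×10⁻¹² F.

C ≈ 5.50 pF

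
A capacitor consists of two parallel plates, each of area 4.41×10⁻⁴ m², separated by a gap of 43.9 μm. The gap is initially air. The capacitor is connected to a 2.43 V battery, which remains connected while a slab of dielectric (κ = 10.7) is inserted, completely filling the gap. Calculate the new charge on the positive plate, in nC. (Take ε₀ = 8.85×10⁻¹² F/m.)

2.31 nC

Initially C₁ = ε₀A/d = 8.85×10⁻¹² × 4.41×10⁻⁴ / 4.39×10⁻⁵ = 8.89×10⁻¹¹ F.
Q₁ = 2.16×10⁻¹⁰ C.
Battery connected ⇒ V is held fixed. C₂ = 10.7 C₁ and Q = CV, so Q₂/Q₁ = C₂/C₁ = 10.7.
Q₂ = 10.7 × 2.16×10⁻¹⁰ = 2.31×10⁻⁹ C.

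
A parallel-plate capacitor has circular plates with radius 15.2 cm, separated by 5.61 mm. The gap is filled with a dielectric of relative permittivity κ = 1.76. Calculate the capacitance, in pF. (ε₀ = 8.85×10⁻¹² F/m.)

A = π(15.2 cm)² = 7.26×10⁻² m².
C = κε₀A/d = 1.76 × 8.85×10⁻¹² × 7.26×10⁻² / 5.61×10⁻³ = 2.02×10⁻¹⁰ F.

C ≈ 202 pF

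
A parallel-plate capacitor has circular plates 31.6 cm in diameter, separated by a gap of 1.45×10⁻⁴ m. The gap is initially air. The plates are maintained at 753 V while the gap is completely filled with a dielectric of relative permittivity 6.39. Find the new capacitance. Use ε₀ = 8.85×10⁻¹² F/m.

A = π(31.6/2 cm)² = 7.84×10⁻² m².
Initially C₁ = ε₀A/d = 8.85×10⁻¹² × 7.84×10⁻² / 1.45×10⁻⁴ = 4.79×10⁻⁹ F.
C = κε₀A/d scales with κ, so C₂/C₁ = κ = 6.39.
C₂ = 6.39 × 4.79×10⁻⁹ = 3.06×10⁻⁸ F.

C ≈ 30.6 nF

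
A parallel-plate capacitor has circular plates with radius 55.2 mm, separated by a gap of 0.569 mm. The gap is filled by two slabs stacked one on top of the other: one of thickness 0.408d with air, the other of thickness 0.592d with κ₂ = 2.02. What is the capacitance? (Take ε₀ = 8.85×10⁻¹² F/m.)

212 pF

A = π(55.2 mm)² = 9.57×10⁻³ m².
Stacked slabs ⇒ two capacitors in series, each with the full plate area.
C₁ = κ₁ε₀A/d₁ = 1.00 × 8.85×10⁻¹² × 9.57×10⁻³ / 2.32×10⁻⁴ = 3.65×10⁻¹⁰ F.
C₂ = κ₂ε₀A/d₂ = 2.02 × 8.85×10⁻¹² × 9.57×10⁻³ / 3.37×10⁻⁴ = 5.08×10⁻¹⁰ F.
C = (1/C₁ + 1/C₂)⁻¹ = 2.12×10⁻¹⁰ F.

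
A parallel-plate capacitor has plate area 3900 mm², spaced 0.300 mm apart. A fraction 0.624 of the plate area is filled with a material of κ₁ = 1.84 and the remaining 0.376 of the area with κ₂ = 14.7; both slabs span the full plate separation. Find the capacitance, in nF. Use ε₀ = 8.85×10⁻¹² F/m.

A = 3900 mm² = 3.90×10⁻³ m².
Side-by-side slabs ⇒ two capacitors in parallel, each spanning the full gap.
C₁ = κ₁ε₀A₁/d = 1.84 × 8.85×10⁻¹² × 2.43×10⁻³ / 3.00×10⁻⁴ = 1.32×10⁻¹⁰ F.
C₂ = κ₂ε₀A₂/d = 14.7 × 8.85×10⁻¹² × 1.47×10⁻³ / 3.00×10⁻⁴ = 6.36×10⁻¹⁰ F.
C = C₁ + C₂ = 7.68×10⁻¹⁰ F.

C ≈ 0.768 nF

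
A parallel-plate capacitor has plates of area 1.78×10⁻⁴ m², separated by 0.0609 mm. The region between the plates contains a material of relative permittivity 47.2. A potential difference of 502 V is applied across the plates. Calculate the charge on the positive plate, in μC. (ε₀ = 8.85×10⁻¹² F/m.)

Q ≈ 0.613 μC

C = κε₀A/d = 47.2 × 8.85×10⁻¹² × 1.78×10⁻⁴ / 6.09×10⁻⁵ = 1.22×10⁻⁹ F.
Q = CV = 1.22×10⁻⁹ × 502 = 6.13×10⁻⁷ C.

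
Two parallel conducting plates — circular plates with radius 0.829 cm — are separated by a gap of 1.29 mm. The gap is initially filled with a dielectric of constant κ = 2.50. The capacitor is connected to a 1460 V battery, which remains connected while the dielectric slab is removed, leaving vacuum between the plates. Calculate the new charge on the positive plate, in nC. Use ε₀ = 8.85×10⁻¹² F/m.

2.16 nC

A = π(0.829 cm)² = 2.16×10⁻⁴ m².
Initially C₁ = κε₀A/d = 2.50 × 8.85×10⁻¹² × 2.16×10⁻⁴ / 1.29×10⁻³ = 3.70×10⁻¹² F.
Q₁ = 5.41×10⁻⁹ C.
Battery connected ⇒ V is held fixed. C₂ = 0.400 C₁ and Q = CV, so Q₂/Q₁ = C₂/C₁ = 0.400.
Q₂ = 0.400 × 5.41×10⁻⁹ = 2.16×10⁻⁹ C.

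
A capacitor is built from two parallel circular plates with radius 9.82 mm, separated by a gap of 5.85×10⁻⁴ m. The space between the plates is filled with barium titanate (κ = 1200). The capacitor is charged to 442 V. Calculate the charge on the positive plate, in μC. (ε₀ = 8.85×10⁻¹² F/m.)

A = π(9.82 mm)² = 3.03×10⁻⁴ m².
C = κε₀A/d = 1200 × 8.85×10⁻¹² × 3.03×10⁻⁴ / 5.85×10⁻⁴ = 5.50×10⁻⁹ F.
Q = CV = 5.50×10⁻⁹ × 442 = 2.43×10⁻⁶ C.

2.43 μC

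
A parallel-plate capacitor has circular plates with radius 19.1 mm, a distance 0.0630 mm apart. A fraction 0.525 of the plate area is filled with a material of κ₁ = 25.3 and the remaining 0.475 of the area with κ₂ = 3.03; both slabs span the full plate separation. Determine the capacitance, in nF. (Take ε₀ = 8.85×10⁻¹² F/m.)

C ≈ 2.37 nF

A = π(19.1 mm)² = 1.15×10⁻³ m².
Side-by-side slabs ⇒ two capacitors in parallel, each spanning the full gap.
C₁ = κ₁ε₀A₁/d = 25.3 × 8.85×10⁻¹² × 6.02×10⁻⁴ / 6.30×10⁻⁵ = 2.14×10⁻⁹ F.
C₂ = κ₂ε₀A₂/d = 3.03 × 8.85×10⁻¹² × 5.44×10⁻⁴ / 6.30×10⁻⁵ = 2.32×10⁻¹⁰ F.
C = C₁ + C₂ = 2.37×10⁻⁹ F.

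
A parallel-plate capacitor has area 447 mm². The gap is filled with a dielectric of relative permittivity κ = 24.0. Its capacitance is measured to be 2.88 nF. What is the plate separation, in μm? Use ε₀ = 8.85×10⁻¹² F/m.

d ≈ 33.0 μm

A = 447 mm² = 4.47×10⁻⁴ m².
d = κε₀A/C = 24.0 × 8.85×10⁻¹² × 4.47×10⁻⁴ / 2.88×10⁻⁹ = 3.30×10⁻⁵ m.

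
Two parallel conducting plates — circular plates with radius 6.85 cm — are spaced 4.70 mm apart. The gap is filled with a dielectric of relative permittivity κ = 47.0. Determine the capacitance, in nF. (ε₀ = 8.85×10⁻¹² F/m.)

C ≈ 1.30 nF

A = π(6.85 cm)² = 1.47×10⁻² m².
C = κε₀A/d = 47.0 × 8.85×10⁻¹² × 1.47×10⁻² / 4.70×10⁻³ = 1.30×10⁻⁹ F.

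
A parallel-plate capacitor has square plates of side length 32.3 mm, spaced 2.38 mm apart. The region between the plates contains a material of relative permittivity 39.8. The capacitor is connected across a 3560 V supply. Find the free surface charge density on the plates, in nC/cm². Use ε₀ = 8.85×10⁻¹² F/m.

A = (32.3 mm)² = 1.04×10⁻³ m².
C = κε₀A/d = 39.8 × 8.85×10⁻¹² × 1.04×10⁻³ / 2.38×10⁻³ = 1.54×10⁻¹⁰ F.
σ = Q/A = CV/A = 1.54×10⁻¹⁰ × 3560 / 1.04×10⁻³ = 5.27×10⁻⁴ C/m².

52.7 nC/cm²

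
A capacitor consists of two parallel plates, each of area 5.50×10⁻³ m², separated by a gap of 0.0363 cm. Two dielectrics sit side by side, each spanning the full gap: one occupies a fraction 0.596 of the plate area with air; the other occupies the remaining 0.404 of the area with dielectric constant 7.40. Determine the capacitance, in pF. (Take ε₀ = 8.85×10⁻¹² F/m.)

Side-by-side slabs ⇒ two capacitors in parallel, each spanning the full gap.
C₁ = κ₁ε₀A₁/d = 1.00 × 8.85×10⁻¹² × 3.28×10⁻³ / 3.63×10⁻⁴ = 7.99×10⁻¹¹ F.
C₂ = κ₂ε₀A₂/d = 7.40 × 8.85×10⁻¹² × 2.22×10⁻³ / 3.63×10⁻⁴ = 4.01×10⁻¹⁰ F.
C = C₁ + C₂ = 4.81×10⁻¹⁰ F.

C ≈ 481 pF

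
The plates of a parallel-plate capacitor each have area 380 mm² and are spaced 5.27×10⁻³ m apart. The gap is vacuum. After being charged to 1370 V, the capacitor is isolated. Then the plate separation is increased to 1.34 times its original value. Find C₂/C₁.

C₂/C₁ ≈ 0.746

C = ε₀A/d scales as 1/d, so C₂/C₁ = d₁/d₂ = 1/1.34 = 0.746.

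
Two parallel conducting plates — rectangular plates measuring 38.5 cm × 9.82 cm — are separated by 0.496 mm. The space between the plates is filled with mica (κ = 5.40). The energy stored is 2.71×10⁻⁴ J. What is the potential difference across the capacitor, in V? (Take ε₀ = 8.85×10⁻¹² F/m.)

V ≈ 386 V

A = 38.5 × 9.82 cm² = 3.78×10⁻² m².
C = κε₀A/d = 5.40 × 8.85×10⁻¹² × 3.78×10⁻² / 4.96×10⁻⁴ = 3.64×10⁻⁹ F.
V = √(2U/C) = √(2 × 2.71×10⁻⁴ / 3.64×10⁻⁹) = 3.86×10² V.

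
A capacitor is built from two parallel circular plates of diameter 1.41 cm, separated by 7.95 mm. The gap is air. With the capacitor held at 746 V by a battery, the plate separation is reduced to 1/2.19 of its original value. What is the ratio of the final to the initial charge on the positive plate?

Battery connected ⇒ V is held fixed.
C₂ = 2.19 C₁ and Q = CV, so Q₂/Q₁ = C₂/C₁ = 2.19.

2.19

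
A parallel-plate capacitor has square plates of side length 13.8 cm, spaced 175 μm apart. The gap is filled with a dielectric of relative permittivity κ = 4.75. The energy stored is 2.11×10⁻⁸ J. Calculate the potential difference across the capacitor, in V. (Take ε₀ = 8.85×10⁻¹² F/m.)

3.04 V

A = (13.8 cm)² = 1.90×10⁻² m².
C = κε₀A/d = 4.75 × 8.85×10⁻¹² × 1.90×10⁻² / 1.75×10⁻⁴ = 4.57×10⁻⁹ F.
V = √(2U/C) = √(2 × 2.11×10⁻⁸ / 4.57×10⁻⁹) = 3.04 V.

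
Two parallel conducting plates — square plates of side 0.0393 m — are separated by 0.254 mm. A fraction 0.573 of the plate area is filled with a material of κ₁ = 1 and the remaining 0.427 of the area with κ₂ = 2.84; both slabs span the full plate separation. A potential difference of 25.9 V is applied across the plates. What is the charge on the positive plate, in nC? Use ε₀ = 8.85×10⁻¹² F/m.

A = (0.0393 m)² = 1.54×10⁻³ m².
Side-by-side slabs ⇒ two capacitors in parallel, each spanning the full gap.
C₁ = κ₁ε₀A₁/d = 1.00 × 8.85×10⁻¹² × 8.85×10⁻⁴ / 2.54×10⁻⁴ = 3.08×10⁻¹¹ F.
C₂ = κ₂ε₀A₂/d = 2.84 × 8.85×10⁻¹² × 6.59×10⁻⁴ / 2.54×10⁻⁴ = 6.53×10⁻¹¹ F.
C = C₁ + C₂ = 9.61×10⁻¹¹ F.
Q = CV = 9.61×10⁻¹¹ × 25.9 = 2.49×10⁻⁹ C.

Q ≈ 2.49 nC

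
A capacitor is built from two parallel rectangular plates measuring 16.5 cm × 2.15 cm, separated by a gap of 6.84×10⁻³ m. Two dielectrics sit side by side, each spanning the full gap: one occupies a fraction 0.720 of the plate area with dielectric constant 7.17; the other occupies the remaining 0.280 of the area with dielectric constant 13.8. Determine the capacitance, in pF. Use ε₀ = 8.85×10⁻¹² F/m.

41.4 pF

A = 16.5 × 2.15 cm² = 3.55×10⁻³ m².
Side-by-side slabs ⇒ two capacitors in parallel, each spanning the full gap.
C₁ = κ₁ε₀A₁/d = 7.17 × 8.85×10⁻¹² × 2.55×10⁻³ / 6.84×10⁻³ = 2.37×10⁻¹¹ F.
C₂ = κ₂ε₀A₂/d = 13.8 × 8.85×10⁻¹² × 9.93×10⁻⁴ / 6.84×10⁻³ = 1.77×10⁻¹¹ F.
C = C₁ + C₂ = 4.14×10⁻¹¹ F.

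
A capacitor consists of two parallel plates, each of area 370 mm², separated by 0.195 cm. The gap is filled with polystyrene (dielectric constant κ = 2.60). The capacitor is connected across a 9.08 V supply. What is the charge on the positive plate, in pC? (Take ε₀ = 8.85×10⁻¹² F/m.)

Q ≈ 39.6 pC

A = 370 mm² = 3.70×10⁻⁴ m².
C = κε₀A/d = 2.60 × 8.85×10⁻¹² × 3.70×10⁻⁴ / 1.95×10⁻³ = 4.37×10⁻¹² F.
Q = CV = 4.37×10⁻¹² × 9.08 = 3.96×10⁻¹¹ C.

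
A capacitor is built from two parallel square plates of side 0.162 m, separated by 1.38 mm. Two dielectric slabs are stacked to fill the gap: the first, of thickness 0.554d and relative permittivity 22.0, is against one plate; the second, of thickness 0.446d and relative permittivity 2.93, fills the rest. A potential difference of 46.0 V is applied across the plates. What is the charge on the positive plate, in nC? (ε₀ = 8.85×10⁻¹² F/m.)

A = (0.162 m)² = 2.62×10⁻² m².
Stacked slabs ⇒ two capacitors in series, each with the full plate area.
C₁ = κ₁ε₀A/d₁ = 22.0 × 8.85×10⁻¹² × 2.62×10⁻² / 7.65×10⁻⁴ = 6.68×10⁻⁹ F.
C₂ = κ₂ε₀A/d₂ = 2.93 × 8.85×10⁻¹² × 2.62×10⁻² / 6.15×10⁻⁴ = 1.11×10⁻⁹ F.
C = (1/C₁ + 1/C₂)⁻¹ = 9.49×10⁻¹⁰ F.
Q = CV = 9.49×10⁻¹⁰ × 46.0 = 4.36×10⁻⁸ C.

Q ≈ 43.6 nC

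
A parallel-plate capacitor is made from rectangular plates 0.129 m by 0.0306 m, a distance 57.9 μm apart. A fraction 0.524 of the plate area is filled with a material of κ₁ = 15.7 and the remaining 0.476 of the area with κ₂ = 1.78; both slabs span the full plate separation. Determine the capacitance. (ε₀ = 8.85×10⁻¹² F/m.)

5.47 nF

A = 0.129 × 0.0306 m² = 3.95×10⁻³ m².
Side-by-side slabs ⇒ two capacitors in parallel, each spanning the full gap.
C₁ = κ₁ε₀A₁/d = 15.7 × 8.85×10⁻¹² × 2.07×10⁻³ / 5.79×10⁻⁵ = 4.96×10⁻⁹ F.
C₂ = κ₂ε₀A₂/d = 1.78 × 8.85×10⁻¹² × 1.88×10⁻³ / 5.79×10⁻⁵ = 5.11×10⁻¹⁰ F.
C = C₁ + C₂ = 5.47×10⁻⁹ F.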